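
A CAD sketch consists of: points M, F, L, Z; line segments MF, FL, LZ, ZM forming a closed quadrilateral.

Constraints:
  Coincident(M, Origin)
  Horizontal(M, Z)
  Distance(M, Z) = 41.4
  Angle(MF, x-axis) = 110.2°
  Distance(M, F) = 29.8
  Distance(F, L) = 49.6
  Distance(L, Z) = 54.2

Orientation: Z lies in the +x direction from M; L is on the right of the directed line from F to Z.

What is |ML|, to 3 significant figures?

23.1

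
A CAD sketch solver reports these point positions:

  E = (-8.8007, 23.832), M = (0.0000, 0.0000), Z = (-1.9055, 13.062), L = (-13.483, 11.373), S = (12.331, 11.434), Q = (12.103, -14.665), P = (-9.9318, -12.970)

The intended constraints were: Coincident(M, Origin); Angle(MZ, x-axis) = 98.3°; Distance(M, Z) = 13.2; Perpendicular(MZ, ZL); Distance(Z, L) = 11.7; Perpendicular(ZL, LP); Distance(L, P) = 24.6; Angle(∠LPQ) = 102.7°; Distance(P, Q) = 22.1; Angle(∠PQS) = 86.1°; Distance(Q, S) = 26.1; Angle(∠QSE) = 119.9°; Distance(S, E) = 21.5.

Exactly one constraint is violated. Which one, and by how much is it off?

Distance(S, E) = 21.5 — off by 3.00.

M = (0.00, 0.00) ✓; MZ at 98.30° ✓; |MZ| = 13.20 ✓; ∠(MZ, ZL) = 90.00° ✓; |ZL| = 11.70 ✓; ∠(ZL, LP) = 90.00° ✓; |LP| = 24.60 ✓; ∠LPQ = 102.7° ✓; |PQ| = 22.10 ✓; ∠PQS = 86.10° ✓; |QS| = 26.10 ✓; ∠QSE = 119.9° ✓; |SE| = 24.50 ✗.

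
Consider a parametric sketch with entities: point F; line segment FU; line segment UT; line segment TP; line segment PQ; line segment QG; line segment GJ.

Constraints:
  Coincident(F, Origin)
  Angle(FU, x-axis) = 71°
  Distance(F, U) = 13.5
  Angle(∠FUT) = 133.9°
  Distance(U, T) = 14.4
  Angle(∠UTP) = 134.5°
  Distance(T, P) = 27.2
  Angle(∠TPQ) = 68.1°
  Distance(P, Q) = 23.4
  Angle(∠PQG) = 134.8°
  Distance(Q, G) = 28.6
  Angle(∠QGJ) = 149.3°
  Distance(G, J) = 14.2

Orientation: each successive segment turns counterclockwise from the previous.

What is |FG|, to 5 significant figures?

9.2599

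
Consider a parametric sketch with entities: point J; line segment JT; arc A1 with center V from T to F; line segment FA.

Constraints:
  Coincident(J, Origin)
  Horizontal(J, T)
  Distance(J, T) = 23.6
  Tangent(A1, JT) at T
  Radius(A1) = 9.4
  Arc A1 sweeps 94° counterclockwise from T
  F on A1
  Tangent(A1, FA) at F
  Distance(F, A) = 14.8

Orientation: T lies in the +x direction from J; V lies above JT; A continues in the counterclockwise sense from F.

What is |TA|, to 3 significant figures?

26.2

J is at the origin; JT is horizontal with |JT| = 23.6 and T on the +x side, so T = (23.6, 0.00). Since A1 is tangent to JT there, VT ⟂ JT, so V = T + (0, 9.4) = (23.6, 9.40). On A1, T sits at bearing -90° from V; a 94° counterclockwise sweep puts F at bearing 4°, so F = V + 9.4·(cos 4°, sin 4°) = (33.0, 10.1). Since A1 is tangent to FA there, VF ⟂ FA, so FA runs along (−sin 4°, cos 4°); with |FA| = 14.8, A = (31.9, 24.8). Then |TA| = |A − T| = 26.2.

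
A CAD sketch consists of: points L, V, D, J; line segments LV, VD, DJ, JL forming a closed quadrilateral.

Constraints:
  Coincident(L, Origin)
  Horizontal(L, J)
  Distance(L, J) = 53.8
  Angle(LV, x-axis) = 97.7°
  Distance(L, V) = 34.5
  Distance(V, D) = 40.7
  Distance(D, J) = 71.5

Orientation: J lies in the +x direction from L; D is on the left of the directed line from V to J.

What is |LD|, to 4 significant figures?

68.25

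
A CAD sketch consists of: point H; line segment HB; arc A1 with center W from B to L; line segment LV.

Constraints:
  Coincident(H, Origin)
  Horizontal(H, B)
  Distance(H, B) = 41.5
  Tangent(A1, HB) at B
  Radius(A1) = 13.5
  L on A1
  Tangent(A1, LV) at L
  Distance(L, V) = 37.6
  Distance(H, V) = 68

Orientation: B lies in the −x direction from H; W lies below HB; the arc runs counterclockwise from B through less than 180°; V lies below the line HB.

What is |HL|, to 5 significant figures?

57.139

Checks: |WL| = 13.50 ✓; ∠(WL, LV) = 90.00° ✓; |LV| = 37.60 ✓; |HV| = 68.00 ✓.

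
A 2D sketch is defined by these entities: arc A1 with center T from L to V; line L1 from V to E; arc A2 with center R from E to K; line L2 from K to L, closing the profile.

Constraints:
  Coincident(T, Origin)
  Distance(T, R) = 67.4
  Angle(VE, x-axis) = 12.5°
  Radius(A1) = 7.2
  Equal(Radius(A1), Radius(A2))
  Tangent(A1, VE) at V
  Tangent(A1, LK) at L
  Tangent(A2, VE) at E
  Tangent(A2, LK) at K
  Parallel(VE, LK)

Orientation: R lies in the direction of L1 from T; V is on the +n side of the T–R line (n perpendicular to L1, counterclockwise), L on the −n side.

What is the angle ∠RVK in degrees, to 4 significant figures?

5.962°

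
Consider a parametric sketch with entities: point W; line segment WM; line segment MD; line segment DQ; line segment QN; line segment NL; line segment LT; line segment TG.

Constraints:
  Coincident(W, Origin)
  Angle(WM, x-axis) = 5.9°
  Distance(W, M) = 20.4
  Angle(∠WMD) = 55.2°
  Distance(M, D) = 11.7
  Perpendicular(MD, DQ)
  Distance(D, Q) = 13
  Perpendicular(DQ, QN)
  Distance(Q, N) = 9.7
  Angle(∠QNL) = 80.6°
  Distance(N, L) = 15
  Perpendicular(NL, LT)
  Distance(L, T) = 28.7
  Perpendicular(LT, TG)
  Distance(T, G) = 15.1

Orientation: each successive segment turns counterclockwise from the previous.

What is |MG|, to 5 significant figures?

35.133

W is at the origin; WM runs at 5.9° with length 20.4, so M = (20.292, 2.0970). ∠WMD = 55.2° gives MD at 130.70° from the x-axis; with |MD| = 11.7, D = (12.662, 10.967). The perpendicularity gives DQ at right angles to MD, so DQ runs at -139.30°; with |DQ| = 13.0, Q = (2.8066, 2.4899). DQ ⟂ QN, so QN runs at -49.300°; with |QN| = 9.7, N = (9.1320, -4.8640). ∠QNL = 80.6° gives NL at 50.100° from the x-axis; with |NL| = 15.0, L = (18.754, 6.6434). NL ⟂ LT, so LT runs at 140.10°; with |LT| = 28.7, T = (-3.2639, 25.053). LT ⟂ TG, so TG runs at -129.90°; with |TG| = 15.1, G = (-12.950, 13.469). Then |MG| = |G − M| = 35.133.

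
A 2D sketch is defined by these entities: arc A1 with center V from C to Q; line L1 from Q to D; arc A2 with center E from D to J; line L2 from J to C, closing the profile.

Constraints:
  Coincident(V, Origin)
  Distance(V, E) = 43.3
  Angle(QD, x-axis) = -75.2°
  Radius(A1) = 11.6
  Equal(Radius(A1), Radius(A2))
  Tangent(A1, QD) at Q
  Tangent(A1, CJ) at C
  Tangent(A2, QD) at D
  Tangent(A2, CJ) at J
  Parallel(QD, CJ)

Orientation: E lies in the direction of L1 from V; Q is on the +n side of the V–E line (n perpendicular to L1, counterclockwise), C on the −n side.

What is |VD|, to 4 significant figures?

44.83

The slot axis is L1's direction at -75.2°, so u = (cos -75.2°, sin -75.2°) = (0.2554, -0.9668) and n = (−sin -75.2°, cos -75.2°) = (0.9668, 0.2554). V is at the origin and E lies 43.3 along u from V, so E = 43.3·u = (11.06, -41.86). Tangency of A1 to both parallel lines with radius 11.6 puts Q and C at V ± 11.6·n: Q = (11.22, 2.963), C = (-11.22, -2.963). Equal radii place D and J the same way about E: D = E + 11.6·n = (22.28, -38.90), J = E − 11.6·n = (-0.1543, -44.83). Then |VD| = |D − V| = 44.83.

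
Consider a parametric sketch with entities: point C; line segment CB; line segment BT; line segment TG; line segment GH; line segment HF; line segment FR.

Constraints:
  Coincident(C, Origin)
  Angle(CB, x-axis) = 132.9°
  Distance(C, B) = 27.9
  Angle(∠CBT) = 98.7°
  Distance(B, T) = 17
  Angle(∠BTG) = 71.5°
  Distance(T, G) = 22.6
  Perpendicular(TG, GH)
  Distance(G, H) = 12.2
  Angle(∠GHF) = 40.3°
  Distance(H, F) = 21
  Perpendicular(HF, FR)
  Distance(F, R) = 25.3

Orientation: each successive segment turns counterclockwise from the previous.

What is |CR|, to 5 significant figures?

31.882

C is at the origin; CB runs at 132.9° with length 27.9, so B = (-18.992, 20.438). ∠CBT = 98.7° gives BT at -145.80° from the x-axis; with |BT| = 17.0, T = (-33.052, 10.883). ∠BTG = 71.5° gives TG at -37.300° from the x-axis; with |TG| = 22.6, G = (-15.075, -2.8128). The perpendicularity gives GH at right angles to TG, so GH runs at 52.700°; with |GH| = 12.2, H = (-7.6817, 6.8920). ∠GHF = 40.3° gives HF at -167.60° from the x-axis; with |HF| = 21.0, F = (-28.192, 2.3825). HF ⟂ FR, so FR runs at -77.600°; with |FR| = 25.3, R = (-22.759, -22.327). Then |CR| = |R − C| = 31.882.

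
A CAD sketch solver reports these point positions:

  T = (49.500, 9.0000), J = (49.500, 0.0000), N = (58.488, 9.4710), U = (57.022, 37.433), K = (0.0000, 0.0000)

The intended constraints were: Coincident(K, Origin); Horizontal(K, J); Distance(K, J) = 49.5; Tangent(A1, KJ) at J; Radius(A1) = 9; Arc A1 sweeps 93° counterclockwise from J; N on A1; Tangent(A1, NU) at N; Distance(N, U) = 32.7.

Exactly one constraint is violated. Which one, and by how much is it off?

Distance(N, U) = 32.7 — off by 4.70.

K = (0.00, 0.00) ✓; K.y = 0.00, J.y = 0.00 ✓; |KJ| = 49.50 ✓; ∠(TJ, JK) = 90.00° ✓; |TJ| = 9.000 ✓; bearing(T→N) − bearing(T→J) = 93.00° ✓; |TN| = 9.000 ✓; ∠(TN, NU) = 90.00° ✓; |NU| = 28.00 ✗.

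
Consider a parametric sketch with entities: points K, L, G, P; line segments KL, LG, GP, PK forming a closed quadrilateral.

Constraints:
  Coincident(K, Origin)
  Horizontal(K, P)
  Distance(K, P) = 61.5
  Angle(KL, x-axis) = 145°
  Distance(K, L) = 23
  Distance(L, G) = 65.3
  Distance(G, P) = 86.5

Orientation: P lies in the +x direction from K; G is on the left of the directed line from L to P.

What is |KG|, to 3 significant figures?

71.8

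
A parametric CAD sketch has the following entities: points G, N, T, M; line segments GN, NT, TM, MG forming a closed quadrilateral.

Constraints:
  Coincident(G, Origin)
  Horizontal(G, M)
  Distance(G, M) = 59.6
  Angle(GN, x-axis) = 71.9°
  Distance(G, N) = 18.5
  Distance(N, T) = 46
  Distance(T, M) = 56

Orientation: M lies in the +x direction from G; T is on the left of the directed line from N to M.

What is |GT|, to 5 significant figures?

63.269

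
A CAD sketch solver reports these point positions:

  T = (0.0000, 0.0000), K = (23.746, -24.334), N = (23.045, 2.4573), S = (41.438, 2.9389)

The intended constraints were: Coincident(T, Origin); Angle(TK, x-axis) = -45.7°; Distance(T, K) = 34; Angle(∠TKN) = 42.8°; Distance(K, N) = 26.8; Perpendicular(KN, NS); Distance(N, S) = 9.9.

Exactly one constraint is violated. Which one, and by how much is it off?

Distance(N, S) = 9.9 — off by 8.50.

T = (0.00, 0.00) ✓; TK at -45.70° ✓; |TK| = 34.00 ✓; ∠TKN = 42.80° ✓; |KN| = 26.80 ✓; ∠(KN, NS) = 90.00° ✓; |NS| = 18.40 ✗.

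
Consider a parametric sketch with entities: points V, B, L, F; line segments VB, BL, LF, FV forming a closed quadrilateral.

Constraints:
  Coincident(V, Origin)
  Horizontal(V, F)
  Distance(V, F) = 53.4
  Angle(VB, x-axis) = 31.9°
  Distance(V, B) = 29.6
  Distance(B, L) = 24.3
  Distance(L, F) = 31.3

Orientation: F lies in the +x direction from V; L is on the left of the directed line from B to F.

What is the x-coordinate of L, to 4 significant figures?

44.69

V is at the origin; VF is horizontal with |VF| = 53.4 and F in +x, so F = (53.4, 0). VB runs at 31.9° with |VB| = 29.6, so B = (25.13, 15.64). L is determined by |BL| = 24.3 and |LF| = 31.3 together: it lies at the intersection of circle(B, 24.3) and circle(F, 31.3). With |BF| = 32.31, the foot of the radical line on BF is 10.13 from B and the perpendicular offset is √(24.3² − 10.13²) = 22.09. Taking the left-of-BF solution: L = (44.69, 30.06).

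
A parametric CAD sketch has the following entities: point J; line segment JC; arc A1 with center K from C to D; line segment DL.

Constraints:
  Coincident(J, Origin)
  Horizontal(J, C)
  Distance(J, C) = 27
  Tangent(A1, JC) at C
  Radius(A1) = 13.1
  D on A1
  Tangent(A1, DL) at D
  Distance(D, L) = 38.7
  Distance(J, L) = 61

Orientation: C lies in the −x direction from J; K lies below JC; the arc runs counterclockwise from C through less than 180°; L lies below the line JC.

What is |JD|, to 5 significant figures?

42.990

J is at the origin; JC is horizontal with |JC| = 27.0 and C on the −x side, so C = (-27.000, 0.0000). The tangent condition forces KC to be normal to JC, so K = C + (0, -13.1) = (-27.000, -13.100). Since KD ⟂ DL (tangency), |KL| = √(13.1² + 38.7²) = 40.857 regardless of where D sits on A1. So L lies on both circle(J, 61.0) and circle(K, 40.857); the below-JC intersection is L = (-28.507, -53.929). D is the foot of the tangent from L: D = (-39.555, -16.840).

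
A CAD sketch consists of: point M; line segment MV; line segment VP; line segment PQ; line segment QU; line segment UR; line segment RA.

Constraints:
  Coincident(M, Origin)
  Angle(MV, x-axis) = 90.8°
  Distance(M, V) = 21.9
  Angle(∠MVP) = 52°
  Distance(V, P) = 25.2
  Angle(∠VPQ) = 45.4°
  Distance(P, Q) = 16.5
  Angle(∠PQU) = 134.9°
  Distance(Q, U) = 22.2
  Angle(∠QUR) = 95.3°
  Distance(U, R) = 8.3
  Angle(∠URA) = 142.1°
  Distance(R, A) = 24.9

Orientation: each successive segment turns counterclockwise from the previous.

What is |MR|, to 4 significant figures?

26.64

M is at the origin; MV runs at 90.8° with length 21.9, so V = (-0.3058, 21.90). ∠MVP = 52.0° gives VP at -141.2° from the x-axis; with |VP| = 25.2, P = (-19.95, 6.107). ∠VPQ = 45.4° gives PQ at -6.600° from the x-axis; with |PQ| = 16.5, Q = (-3.554, 4.211). ∠PQU = 134.9° gives QU at 38.50° from the x-axis; with |QU| = 22.2, U = (13.82, 18.03). ∠QUR = 95.3° gives UR at 123.2° from the x-axis; with |UR| = 8.3, R = (9.275, 24.98). Then |MR| = |R − M| = 26.64.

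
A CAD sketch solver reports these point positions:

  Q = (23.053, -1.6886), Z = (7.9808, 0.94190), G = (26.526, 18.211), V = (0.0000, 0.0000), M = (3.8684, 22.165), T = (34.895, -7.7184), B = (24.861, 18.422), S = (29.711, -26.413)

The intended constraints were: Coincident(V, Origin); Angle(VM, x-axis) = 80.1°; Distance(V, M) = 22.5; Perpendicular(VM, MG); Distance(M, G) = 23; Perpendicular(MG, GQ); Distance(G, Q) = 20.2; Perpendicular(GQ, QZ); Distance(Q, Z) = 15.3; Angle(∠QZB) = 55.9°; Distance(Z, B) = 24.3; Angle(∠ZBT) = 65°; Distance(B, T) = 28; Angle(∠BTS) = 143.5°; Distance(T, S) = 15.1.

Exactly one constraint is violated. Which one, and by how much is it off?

Distance(T, S) = 15.1 — off by 4.30.

V = (0.00, 0.00) ✓; VM at 80.10° ✓; |VM| = 22.50 ✓; ∠(VM, MG) = 90.00° ✓; |MG| = 23.00 ✓; ∠(MG, GQ) = 90.00° ✓; |GQ| = 20.20 ✓; ∠(GQ, QZ) = 90.00° ✓; |QZ| = 15.30 ✓; ∠QZB = 55.90° ✓; |ZB| = 24.30 ✓; ∠ZBT = 65.00° ✓; |BT| = 28.00 ✓; ∠BTS = 143.5° ✓; |TS| = 19.40 ✗.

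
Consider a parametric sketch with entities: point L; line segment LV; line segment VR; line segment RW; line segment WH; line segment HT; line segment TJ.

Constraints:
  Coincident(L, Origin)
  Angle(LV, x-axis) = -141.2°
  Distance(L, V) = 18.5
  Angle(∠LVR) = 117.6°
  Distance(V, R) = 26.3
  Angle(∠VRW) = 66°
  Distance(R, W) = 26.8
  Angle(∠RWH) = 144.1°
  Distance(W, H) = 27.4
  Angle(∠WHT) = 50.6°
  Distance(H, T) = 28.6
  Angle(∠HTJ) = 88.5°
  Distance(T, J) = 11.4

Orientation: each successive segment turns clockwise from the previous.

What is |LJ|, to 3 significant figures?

16.6

∠WHT = 50.6° gives HT at -123° from the x-axis; with |HT| = 28.6, T = (-7.04, -3.90). ∠HTJ = 88.5° gives TJ at 146° from the x-axis; with |TJ| = 11.4, J = (-16.4, 2.54). Then |LJ| = |J − L| = 16.6.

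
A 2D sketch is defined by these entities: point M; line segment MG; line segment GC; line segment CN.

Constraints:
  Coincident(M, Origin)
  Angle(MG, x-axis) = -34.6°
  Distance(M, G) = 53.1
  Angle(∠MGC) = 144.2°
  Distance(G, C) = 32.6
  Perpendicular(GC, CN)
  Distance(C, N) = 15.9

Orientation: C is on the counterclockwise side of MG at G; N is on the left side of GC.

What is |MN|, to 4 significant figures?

77.17

∠MGC = 144.2°, so GC runs at -34.6° + (180° − 144.2°) = 1.200° from the x-axis; with |GC| = 32.6, C = G + 32.6·(cos 1.200°, sin 1.200°) = (76.30, -29.47). GC is perpendicular to CN; with |CN| = 15.9 on the left of GC, N = C + 15.9·(-0.02094, 0.9998) = (75.97, -13.57). Then |MN| = |N − M| = 77.17.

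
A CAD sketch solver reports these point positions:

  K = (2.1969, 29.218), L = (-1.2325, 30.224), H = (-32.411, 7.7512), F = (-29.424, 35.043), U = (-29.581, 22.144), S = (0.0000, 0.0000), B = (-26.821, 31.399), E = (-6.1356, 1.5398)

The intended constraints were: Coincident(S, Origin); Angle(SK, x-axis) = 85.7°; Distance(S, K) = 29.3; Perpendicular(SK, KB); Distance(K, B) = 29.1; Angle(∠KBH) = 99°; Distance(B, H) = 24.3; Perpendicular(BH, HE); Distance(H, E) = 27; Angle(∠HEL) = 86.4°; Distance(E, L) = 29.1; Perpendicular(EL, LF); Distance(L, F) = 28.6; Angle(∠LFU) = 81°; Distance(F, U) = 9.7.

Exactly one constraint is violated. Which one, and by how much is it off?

Distance(F, U) = 9.7 — off by 3.20.

S = (0.00, 0.00) ✓; SK at 85.70° ✓; |SK| = 29.30 ✓; ∠(SK, KB) = 90.00° ✓; |KB| = 29.10 ✓; ∠KBH = 99.00° ✓; |BH| = 24.30 ✓; ∠(BH, HE) = 90.00° ✓; |HE| = 27.00 ✓; ∠HEL = 86.40° ✓; |EL| = 29.10 ✓; ∠(EL, LF) = 90.00° ✓; |LF| = 28.60 ✓; ∠LFU = 81.00° ✓; |FU| = 12.90 ✗.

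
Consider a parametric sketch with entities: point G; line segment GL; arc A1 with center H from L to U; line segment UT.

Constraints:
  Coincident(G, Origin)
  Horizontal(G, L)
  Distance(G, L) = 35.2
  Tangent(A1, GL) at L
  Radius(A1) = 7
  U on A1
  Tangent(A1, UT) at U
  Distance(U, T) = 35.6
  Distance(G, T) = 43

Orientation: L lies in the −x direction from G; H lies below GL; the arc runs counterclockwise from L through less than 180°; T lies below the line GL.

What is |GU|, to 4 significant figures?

42.20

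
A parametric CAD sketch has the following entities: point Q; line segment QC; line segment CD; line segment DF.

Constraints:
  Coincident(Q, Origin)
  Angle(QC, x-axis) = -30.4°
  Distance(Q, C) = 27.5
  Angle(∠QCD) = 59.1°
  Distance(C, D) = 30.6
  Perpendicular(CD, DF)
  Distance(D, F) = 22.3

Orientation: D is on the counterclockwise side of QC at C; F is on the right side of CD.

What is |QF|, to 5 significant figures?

48.765

Q is at the origin; QC runs at -30.4° with length 27.5, so C = 27.5·(cos -30.4°, sin -30.4°) = (23.719, -13.916). ∠QCD = 59.1°, so CD runs at -30.4° + (180° − 59.1°) = 90.500° from the x-axis; with |CD| = 30.6, D = C + 30.6·(cos 90.500°, sin 90.500°) = (23.452, 16.683). CD is perpendicular to DF; with |DF| = 22.3 on the right of CD, F = D + 22.3·(0.99996, 0.0087265) = (45.751, 16.878). Then |QF| = |F − Q| = 48.765.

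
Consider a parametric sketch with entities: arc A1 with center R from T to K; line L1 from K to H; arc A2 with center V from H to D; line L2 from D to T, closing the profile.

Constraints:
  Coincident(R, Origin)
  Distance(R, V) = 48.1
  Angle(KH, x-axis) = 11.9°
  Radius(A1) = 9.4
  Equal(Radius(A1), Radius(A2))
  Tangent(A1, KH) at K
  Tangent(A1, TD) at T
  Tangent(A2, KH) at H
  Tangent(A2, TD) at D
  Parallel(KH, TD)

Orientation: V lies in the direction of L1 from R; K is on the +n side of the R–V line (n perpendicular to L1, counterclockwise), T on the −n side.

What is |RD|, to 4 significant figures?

49.01

Tangency of A1 to both parallel lines with radius 9.4 puts K and T at R ± 9.4·n: K = (-1.938, 9.198), T = (1.938, -9.198). Equal radii place H and D the same way about V: H = V + 9.4·n = (45.13, 19.12), D = V − 9.4·n = (49.00, 0.7204). Then |RD| = |D − R| = 49.01.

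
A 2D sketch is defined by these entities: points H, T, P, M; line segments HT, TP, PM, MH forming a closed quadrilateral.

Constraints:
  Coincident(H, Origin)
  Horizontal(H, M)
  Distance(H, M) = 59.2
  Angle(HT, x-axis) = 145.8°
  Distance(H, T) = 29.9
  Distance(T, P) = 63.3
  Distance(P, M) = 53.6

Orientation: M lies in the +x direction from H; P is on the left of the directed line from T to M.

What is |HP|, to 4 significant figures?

55.65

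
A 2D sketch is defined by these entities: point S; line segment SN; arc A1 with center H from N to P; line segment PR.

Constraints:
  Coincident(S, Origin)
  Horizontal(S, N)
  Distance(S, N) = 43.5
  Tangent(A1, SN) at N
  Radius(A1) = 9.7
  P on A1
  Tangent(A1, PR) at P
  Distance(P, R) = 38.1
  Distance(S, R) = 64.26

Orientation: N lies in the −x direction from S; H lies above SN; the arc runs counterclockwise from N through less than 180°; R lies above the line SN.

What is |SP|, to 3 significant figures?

35.9

Checks: |HN| = 9.700 ✓; |HP| = 9.700 ✓; ∠(HP, PR) = 90.00° ✓; |PR| = 38.10 ✓; |SR| = 64.26 ✓.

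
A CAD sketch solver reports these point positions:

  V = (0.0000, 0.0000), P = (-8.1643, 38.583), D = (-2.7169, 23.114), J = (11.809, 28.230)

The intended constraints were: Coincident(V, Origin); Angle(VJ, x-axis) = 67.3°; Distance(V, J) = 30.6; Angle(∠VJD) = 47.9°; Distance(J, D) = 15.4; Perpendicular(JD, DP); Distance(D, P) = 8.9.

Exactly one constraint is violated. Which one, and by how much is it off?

Distance(D, P) = 8.9 — off by 7.50.

V = (0.00, 0.00) ✓; VJ at 67.30° ✓; |VJ| = 30.60 ✓; ∠VJD = 47.90° ✓; |JD| = 15.40 ✓; ∠(JD, DP) = 90.00° ✓; |DP| = 16.40 ✗.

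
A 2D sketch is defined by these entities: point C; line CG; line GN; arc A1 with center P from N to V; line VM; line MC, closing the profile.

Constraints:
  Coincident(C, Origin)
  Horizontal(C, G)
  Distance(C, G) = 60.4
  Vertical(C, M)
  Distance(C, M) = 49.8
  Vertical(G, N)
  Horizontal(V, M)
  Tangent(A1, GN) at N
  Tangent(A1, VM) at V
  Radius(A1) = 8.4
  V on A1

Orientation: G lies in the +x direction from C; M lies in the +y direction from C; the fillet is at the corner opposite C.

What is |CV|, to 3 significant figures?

72.0

C is at the origin; CG is horizontal with |CG| = 60.4 and G on the +x side, so G = (60.4, 0.00). CM is vertical with |CM| = 49.8 and M on the +y side, so M = (0.00, 49.8). The virtual corner opposite C is at (60.4, 49.8). Since A1 is tangent to GN there, PN ⟂ GN and the tangent condition forces PV to be normal to VM, with radius 8.4, so the center P sits 8.4 in from both sides at P = (52.0, 41.4). That places the tangent points at N = (60.4, 41.4) on GN and V = (52.0, 49.8) on VM. Then |CV| = |V − C| = 72.0.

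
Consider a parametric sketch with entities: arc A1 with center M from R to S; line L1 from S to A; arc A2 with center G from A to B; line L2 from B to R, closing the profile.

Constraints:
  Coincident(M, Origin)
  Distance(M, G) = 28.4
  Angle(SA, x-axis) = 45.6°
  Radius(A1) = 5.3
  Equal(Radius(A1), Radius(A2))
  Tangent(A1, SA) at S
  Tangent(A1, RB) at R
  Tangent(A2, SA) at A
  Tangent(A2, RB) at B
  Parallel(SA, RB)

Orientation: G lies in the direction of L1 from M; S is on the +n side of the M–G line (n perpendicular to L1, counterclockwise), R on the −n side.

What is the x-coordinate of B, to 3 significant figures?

23.7

The slot axis is L1's direction at 45.6°, so u = (cos 45.6°, sin 45.6°) = (0.700, 0.714) and n = (−sin 45.6°, cos 45.6°) = (-0.714, 0.700). M is at the origin and G lies 28.4 along u from M, so G = 28.4·u = (19.9, 20.3). Tangency of A1 to both parallel lines with radius 5.3 puts S and R at M ± 5.3·n: S = (-3.79, 3.71), R = (3.79, -3.71). Equal radii place A and B the same way about G: A = G + 5.3·n = (16.1, 24.0), B = G − 5.3·n = (23.7, 16.6). So B.x = 23.7.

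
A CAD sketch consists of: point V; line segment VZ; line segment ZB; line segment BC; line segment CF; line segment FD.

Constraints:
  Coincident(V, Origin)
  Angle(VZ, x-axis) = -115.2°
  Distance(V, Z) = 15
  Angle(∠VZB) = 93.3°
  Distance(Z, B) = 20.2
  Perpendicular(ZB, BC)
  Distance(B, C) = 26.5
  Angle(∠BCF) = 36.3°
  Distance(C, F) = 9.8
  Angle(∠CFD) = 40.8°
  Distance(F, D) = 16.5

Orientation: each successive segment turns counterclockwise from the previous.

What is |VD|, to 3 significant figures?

32.2

V is at the origin; VZ runs at -115.2° with length 15.0, so Z = (-6.39, -13.6). ∠VZB = 93.3° gives ZB at -28.5° from the x-axis; with |ZB| = 20.2, B = (11.4, -23.2). The perpendicularity gives BC at right angles to ZB, so BC runs at 61.5°; with |BC| = 26.5, C = (24.0, 0.0776). ∠BCF = 36.3° gives CF at -155° from the x-axis; with |CF| = 9.8, F = (15.1, -4.09). ∠CFD = 40.8° gives FD at -15.6° from the x-axis; with |FD| = 16.5, D = (31.0, -8.53). Then |VD| = |D − V| = 32.2.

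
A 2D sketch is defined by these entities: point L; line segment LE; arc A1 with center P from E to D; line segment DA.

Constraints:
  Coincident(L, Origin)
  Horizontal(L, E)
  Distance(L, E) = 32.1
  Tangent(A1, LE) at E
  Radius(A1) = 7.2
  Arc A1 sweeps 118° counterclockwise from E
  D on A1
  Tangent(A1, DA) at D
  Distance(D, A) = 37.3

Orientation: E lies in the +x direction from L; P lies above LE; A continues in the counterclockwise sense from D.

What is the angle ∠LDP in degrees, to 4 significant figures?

12.62°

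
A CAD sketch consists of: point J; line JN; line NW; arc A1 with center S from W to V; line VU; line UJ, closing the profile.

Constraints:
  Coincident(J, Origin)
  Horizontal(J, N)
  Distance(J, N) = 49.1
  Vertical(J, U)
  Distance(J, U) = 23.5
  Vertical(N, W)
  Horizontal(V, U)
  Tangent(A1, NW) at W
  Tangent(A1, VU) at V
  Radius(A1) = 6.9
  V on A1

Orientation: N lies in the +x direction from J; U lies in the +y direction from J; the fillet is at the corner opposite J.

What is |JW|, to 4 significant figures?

51.83

J is at the origin; J and N share the same y with |JN| = 49.1 and N on the +x side, so N = (49.10, 0.000). JU is vertical with |JU| = 23.5 and U on the +y side, so U = (0.000, 23.50). The virtual corner opposite J is at (49.10, 23.50). Since A1 is tangent to NW there, SW ⟂ NW and the tangent condition forces SV to be normal to VU, with radius 6.9, so the center S sits 6.9 in from both sides at S = (42.20, 16.60). That places the tangent points at W = (49.10, 16.60) on NW and V = (42.20, 23.50) on VU. Then |JW| = |W − J| = 51.83.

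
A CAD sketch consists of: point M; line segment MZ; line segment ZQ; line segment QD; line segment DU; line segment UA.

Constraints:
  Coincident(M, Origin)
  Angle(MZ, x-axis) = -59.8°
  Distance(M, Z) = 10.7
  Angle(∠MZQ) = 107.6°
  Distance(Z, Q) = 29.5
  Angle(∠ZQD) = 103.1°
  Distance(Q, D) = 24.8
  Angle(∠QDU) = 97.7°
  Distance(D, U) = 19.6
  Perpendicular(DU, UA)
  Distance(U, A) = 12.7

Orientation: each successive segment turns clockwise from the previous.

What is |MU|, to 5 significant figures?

28.962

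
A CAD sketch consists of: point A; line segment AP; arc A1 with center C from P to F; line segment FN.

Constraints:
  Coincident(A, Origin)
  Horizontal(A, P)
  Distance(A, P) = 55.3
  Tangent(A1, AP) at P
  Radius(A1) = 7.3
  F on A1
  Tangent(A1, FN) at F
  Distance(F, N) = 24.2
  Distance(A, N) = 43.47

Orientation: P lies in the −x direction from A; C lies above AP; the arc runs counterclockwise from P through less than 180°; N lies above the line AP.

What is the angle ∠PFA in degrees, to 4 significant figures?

147.0°

Checks: |CF| = 7.300 ✓; ∠(CF, FN) = 90.00° ✓; |FN| = 24.20 ✓; |AN| = 43.47 ✓.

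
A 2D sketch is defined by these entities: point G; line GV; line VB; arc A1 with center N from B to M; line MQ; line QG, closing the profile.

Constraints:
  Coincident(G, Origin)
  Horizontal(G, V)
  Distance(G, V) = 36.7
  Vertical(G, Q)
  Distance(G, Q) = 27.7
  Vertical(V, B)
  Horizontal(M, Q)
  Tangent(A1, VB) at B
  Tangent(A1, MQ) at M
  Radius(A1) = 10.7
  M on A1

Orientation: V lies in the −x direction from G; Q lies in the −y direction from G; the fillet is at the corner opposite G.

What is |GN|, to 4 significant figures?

31.06

G and Q share the same x with |GQ| = 27.7 and Q on the −y side, so Q = (0.000, -27.70). The virtual corner opposite G is at (-36.70, -27.70). A1 meets VB tangentially, so NB is at right angles to VB and the tangent condition forces NM to be normal to MQ, with radius 10.7, so the center N sits 10.7 in from both sides at N = (-26.00, -17.00). Then |GN| = |N − G| = 31.06.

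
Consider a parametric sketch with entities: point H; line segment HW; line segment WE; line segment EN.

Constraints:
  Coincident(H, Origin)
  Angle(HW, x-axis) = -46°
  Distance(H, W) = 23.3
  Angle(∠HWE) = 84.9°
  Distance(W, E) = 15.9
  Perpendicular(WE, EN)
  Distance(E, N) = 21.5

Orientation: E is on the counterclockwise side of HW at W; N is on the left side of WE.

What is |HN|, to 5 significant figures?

13.934

H is at the origin; HW runs at -46.0° with length 23.3, so W = 23.3·(cos -46.0°, sin -46.0°) = (16.186, -16.761). ∠HWE = 84.9°, so WE runs at -46.0° + (180° − 84.9°) = 49.100° from the x-axis; with |WE| = 15.9, E = W + 15.9·(cos 49.100°, sin 49.100°) = (26.596, -4.7425). WE is perpendicular to EN; with |EN| = 21.5 on the left of WE, N = E + 21.5·(-0.75585, 0.65474) = (10.345, 9.3344). Then |HN| = |N − H| = 13.934.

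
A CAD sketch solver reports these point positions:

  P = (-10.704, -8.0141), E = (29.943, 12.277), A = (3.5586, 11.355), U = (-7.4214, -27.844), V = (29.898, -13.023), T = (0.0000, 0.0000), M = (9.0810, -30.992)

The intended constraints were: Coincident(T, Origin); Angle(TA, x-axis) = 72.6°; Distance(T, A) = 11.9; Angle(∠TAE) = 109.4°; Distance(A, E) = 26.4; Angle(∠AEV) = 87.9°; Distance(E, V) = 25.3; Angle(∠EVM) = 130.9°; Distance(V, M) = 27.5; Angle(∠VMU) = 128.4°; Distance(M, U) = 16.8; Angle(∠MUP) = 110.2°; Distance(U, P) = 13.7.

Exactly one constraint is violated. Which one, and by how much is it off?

Distance(U, P) = 13.7 — off by 6.40.

T = (0.00, 0.00) ✓; TA at 72.60° ✓; |TA| = 11.90 ✓; ∠TAE = 109.4° ✓; |AE| = 26.40 ✓; ∠AEV = 87.90° ✓; |EV| = 25.30 ✓; ∠EVM = 130.9° ✓; |VM| = 27.50 ✓; ∠VMU = 128.4° ✓; |MU| = 16.80 ✓; ∠MUP = 110.2° ✓; |UP| = 20.10 ✗.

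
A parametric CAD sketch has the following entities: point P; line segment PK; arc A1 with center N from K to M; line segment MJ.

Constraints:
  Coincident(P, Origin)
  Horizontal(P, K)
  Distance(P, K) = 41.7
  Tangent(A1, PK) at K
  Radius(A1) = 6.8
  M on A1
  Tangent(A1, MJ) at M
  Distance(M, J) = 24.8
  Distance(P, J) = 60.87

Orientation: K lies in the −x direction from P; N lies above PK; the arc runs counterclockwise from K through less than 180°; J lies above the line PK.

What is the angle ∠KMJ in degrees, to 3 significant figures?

114°

Checks: |NM| = 6.800 ✓; ∠(NM, MJ) = 90.00° ✓; |MJ| = 24.80 ✓; |PJ| = 60.87 ✓.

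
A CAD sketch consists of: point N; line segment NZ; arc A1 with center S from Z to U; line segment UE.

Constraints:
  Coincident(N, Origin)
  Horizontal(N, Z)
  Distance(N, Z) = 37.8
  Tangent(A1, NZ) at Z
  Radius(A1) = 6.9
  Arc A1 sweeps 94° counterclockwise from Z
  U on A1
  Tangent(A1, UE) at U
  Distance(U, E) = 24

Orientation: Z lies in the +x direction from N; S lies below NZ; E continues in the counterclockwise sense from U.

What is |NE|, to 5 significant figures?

45.203

On A1, Z sits at bearing 90° from S; a 94° counterclockwise sweep puts U at bearing 184°, so U = S + 6.9·(cos 184°, sin 184°) = (30.917, -7.3813). Since A1 is tangent to UE there, SU ⟂ UE, so UE runs along (−sin 184°, cos 184°); with |UE| = 24.0, E = (32.591, -31.323). Then |NE| = |E − N| = 45.203.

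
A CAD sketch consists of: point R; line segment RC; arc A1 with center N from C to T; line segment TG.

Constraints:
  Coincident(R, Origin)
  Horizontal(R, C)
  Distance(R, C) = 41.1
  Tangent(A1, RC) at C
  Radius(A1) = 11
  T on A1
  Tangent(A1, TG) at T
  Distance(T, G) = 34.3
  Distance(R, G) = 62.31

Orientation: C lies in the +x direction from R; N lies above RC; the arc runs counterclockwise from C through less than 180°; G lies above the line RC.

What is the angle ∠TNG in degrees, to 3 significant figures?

72.2°

R is at the origin; R and C share the same y with |RC| = 41.1 and C on the +x side, so C = (41.1, 0.00). A1 meets RC tangentially, so NC is at right angles to RC, so N = C + (0, 11) = (41.1, 11.0). Since NT ⟂ TG (tangency), |NG| = √(11.0² + 34.3²) = 36.0 regardless of where T sits on A1. So G lies on both circle(R, 62.31) and circle(N, 36.0); the above-RC intersection is G = (40.9, 47.0). T is the foot of the tangent from G: T = (51.6, 14.4).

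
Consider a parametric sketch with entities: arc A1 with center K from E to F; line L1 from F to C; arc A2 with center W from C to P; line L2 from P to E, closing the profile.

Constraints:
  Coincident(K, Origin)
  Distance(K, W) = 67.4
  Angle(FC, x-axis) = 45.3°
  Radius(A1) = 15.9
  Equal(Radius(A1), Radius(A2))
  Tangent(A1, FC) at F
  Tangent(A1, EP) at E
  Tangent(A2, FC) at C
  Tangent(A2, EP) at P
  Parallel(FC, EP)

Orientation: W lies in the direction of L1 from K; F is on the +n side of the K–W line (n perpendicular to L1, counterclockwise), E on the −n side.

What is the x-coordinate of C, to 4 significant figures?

36.11

The slot axis is L1's direction at 45.3°, so u = (cos 45.3°, sin 45.3°) = (0.7034, 0.7108) and n = (−sin 45.3°, cos 45.3°) = (-0.7108, 0.7034). K is at the origin and W lies 67.4 along u from K, so W = 67.4·u = (47.41, 47.91). Tangency of A1 to both parallel lines with radius 15.9 puts F and E at K ± 15.9·n: F = (-11.30, 11.18), E = (11.30, -11.18). Equal radii place C and P the same way about W: C = W + 15.9·n = (36.11, 59.09), P = W − 15.9·n = (58.71, 36.72). So C.x = 36.11.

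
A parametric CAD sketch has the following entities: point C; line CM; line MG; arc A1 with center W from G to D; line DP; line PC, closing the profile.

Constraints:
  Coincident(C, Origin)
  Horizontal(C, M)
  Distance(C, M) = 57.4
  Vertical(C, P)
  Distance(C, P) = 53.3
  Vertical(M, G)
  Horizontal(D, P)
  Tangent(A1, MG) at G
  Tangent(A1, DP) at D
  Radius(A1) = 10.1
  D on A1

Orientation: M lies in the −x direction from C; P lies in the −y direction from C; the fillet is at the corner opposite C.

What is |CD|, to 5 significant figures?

71.261

C is at the origin; C and M share the same y with |CM| = 57.4 and M on the −x side, so M = (-57.400, 0.0000). CP is vertical with |CP| = 53.3 and P on the −y side, so P = (0.0000, -53.300). The virtual corner opposite C is at (-57.400, -53.300). A1 meets MG tangentially, so WG is at right angles to MG and the tangent condition forces WD to be normal to DP, with radius 10.1, so the center W sits 10.1 in from both sides at W = (-47.300, -43.200). That places the tangent points at G = (-57.400, -43.200) on MG and D = (-47.300, -53.300) on DP. Then |CD| = |D − C| = 71.261.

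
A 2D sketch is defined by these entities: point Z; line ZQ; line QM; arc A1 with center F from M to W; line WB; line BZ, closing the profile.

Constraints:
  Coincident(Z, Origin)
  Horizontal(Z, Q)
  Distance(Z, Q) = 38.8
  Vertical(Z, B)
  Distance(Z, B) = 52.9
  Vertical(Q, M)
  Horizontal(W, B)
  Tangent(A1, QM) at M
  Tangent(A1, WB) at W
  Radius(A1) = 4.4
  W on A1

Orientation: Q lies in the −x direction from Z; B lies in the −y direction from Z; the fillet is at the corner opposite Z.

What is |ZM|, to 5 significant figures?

62.110

Z is at the origin; ZQ is horizontal with |ZQ| = 38.8 and Q on the −x side, so Q = (-38.800, 0.0000). Z and B share the same x with |ZB| = 52.9 and B on the −y side, so B = (0.0000, -52.900). The virtual corner opposite Z is at (-38.800, -52.900). Tangency of A1 to QM means the radius FM is perpendicular to QM and tangency of A1 to WB means the radius FW is perpendicular to WB, with radius 4.4, so the center F sits 4.4 in from both sides at F = (-34.400, -48.500). That places the tangent points at M = (-38.800, -48.500) on QM and W = (-34.400, -52.900) on WB. Then |ZM| = |M − Z| = 62.110.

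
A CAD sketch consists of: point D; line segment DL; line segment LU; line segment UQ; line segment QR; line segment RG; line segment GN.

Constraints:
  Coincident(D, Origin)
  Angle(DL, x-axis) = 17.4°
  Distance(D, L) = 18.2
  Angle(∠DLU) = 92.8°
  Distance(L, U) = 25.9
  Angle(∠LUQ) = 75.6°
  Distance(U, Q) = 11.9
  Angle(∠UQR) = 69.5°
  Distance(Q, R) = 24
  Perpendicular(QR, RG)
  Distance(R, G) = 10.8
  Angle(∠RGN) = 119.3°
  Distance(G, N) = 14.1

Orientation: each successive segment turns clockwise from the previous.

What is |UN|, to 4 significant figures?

9.988

QR ⟂ RG, so RG runs at -14.70°; with |RG| = 10.8, G = (31.01, 0.4068). ∠RGN = 119.3° gives GN at -75.40° from the x-axis; with |GN| = 14.1, N = (34.56, -13.24). Then |UN| = |N − U| = 9.988.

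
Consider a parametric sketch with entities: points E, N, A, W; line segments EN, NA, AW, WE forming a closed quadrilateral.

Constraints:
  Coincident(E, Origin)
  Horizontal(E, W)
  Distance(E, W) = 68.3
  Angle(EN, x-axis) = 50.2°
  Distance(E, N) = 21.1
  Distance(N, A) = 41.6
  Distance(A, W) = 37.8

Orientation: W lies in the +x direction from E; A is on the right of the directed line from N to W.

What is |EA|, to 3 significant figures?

40.4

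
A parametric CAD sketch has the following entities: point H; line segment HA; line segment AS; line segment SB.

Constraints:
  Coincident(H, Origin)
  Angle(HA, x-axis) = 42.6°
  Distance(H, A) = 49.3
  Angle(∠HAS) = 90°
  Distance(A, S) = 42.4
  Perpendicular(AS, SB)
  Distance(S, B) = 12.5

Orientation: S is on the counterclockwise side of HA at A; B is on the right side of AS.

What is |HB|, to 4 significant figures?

74.95

H is at the origin; HA runs at 42.6° with length 49.3, so A = 49.3·(cos 42.6°, sin 42.6°) = (36.29, 33.37). ∠HAS = 90.0°, so AS runs at 42.6° + (180° − 90.0°) = 132.6° from the x-axis; with |AS| = 42.4, S = A + 42.4·(cos 132.6°, sin 132.6°) = (7.590, 64.58). AS ⟂ SB; with |SB| = 12.5 on the right of AS, B = S + 12.5·(0.7361, 0.6769) = (16.79, 73.04). Then |HB| = |B − H| = 74.95.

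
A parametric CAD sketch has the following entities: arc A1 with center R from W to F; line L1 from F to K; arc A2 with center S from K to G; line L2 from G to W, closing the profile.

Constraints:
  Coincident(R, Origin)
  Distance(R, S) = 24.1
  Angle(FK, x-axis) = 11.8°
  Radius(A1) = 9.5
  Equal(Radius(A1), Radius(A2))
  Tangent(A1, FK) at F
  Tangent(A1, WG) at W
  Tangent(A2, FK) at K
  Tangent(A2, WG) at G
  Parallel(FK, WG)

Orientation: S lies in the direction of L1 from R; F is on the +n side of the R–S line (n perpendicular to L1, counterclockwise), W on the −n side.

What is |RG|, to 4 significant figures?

25.90

The slot axis is L1's direction at 11.8°, so u = (cos 11.8°, sin 11.8°) = (0.9789, 0.2045) and n = (−sin 11.8°, cos 11.8°) = (-0.2045, 0.9789). R is at the origin and S lies 24.1 along u from R, so S = 24.1·u = (23.59, 4.928). Tangency of A1 to both parallel lines with radius 9.5 puts F and W at R ± 9.5·n: F = (-1.943, 9.299), W = (1.943, -9.299). Equal radii place K and G the same way about S: K = S + 9.5·n = (21.65, 14.23), G = S − 9.5·n = (25.53, -4.371). Then |RG| = |G − R| = 25.90.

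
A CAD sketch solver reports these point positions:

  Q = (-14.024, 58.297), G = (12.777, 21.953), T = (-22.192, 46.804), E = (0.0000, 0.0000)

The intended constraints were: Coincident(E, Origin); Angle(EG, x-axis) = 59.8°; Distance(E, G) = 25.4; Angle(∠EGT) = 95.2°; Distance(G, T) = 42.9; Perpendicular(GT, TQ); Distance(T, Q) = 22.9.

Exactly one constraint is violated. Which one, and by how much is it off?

Distance(T, Q) = 22.9 — off by 8.80.

E = (0.00, 0.00) ✓; EG at 59.80° ✓; |EG| = 25.40 ✓; ∠EGT = 95.20° ✓; |GT| = 42.90 ✓; ∠(GT, TQ) = 90.00° ✓; |TQ| = 14.10 ✗.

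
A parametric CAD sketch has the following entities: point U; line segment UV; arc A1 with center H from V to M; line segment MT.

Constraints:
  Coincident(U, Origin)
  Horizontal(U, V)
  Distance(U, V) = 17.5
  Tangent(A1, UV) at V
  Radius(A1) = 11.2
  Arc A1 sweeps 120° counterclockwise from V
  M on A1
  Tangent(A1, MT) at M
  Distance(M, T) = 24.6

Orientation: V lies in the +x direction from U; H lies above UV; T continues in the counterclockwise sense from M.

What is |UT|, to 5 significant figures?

40.914

U is at the origin; UV is horizontal with |UV| = 17.5 and V on the +x side, so V = (17.500, 0.0000). A1 meets UV tangentially, so HV is at right angles to UV, so H = V + (0, 11.2) = (17.500, 11.200). On A1, V sits at bearing -90° from H; a 120° counterclockwise sweep puts M at bearing 30°, so M = H + 11.2·(cos 30°, sin 30°) = (27.199, 16.800). Since A1 is tangent to MT there, HM ⟂ MT, so MT runs along (−sin 30°, cos 30°); with |MT| = 24.6, T = (14.899, 38.104). Then |UT| = |T − U| = 40.914.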